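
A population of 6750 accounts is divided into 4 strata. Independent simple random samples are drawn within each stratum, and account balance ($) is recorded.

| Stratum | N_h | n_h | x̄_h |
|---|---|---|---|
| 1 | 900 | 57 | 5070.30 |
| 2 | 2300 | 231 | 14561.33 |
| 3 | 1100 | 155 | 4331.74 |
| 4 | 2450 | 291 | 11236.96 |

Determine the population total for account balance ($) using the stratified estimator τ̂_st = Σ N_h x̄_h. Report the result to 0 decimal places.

τ̂_st = Σ N_h x̄_h = 900·5070.30 + 2300·14561.33 + 1100·4331.74 + 2450·11236.96 = 70349795

τ̂_st ≈ 70349795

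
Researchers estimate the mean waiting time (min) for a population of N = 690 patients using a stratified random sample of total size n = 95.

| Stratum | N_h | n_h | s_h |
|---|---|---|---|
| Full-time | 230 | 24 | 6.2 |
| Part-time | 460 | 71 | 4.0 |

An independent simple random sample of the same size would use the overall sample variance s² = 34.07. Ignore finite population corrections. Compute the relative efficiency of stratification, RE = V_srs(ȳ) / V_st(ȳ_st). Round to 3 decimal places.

V̂(ȳ_st) = Σ W_h² s_h²/n_h, with W_h = N_h/N and N = 690:
  stratum Full-time: (230/690)²·6.2²/24 = 0.177963
  stratum Part-time: (460/690)²·4.0²/71 = 0.100156
V_st = 0.278119
V_srs = s²/n = 34.07/95 = 0.358632
Relative efficiency = V_srs / V_st = 0.358632/0.278119 = 1.2895

RE ≈ 1.289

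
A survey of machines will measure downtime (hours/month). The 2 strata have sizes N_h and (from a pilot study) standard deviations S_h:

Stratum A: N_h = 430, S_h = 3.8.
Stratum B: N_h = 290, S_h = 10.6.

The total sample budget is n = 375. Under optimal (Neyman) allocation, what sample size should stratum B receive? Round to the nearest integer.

Neyman allocation: n_h = n · N_h S_h / Σ N_i S_i, with n = 375.
  stratum A: N_h·S_h = 430·3.8 = 1634.00
  stratum B: N_h·S_h = 290·10.6 = 3074.00
Σ N_h S_h = 4708.00
n for stratum B = 375·3074.00/4708.00 = 244.849 → 245

245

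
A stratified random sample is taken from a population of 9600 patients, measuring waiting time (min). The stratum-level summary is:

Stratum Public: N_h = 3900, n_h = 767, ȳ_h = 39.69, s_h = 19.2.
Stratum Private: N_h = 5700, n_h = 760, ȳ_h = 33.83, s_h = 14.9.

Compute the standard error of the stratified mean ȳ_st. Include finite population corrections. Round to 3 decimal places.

V̂(ȳ_st) = Σ W_h² (1 − n_h/N_h) s_h²/n_h, with W_h = N_h/N and N = 9600:
  stratum Public: (3900/9600)²·(1 − 767/3900)·19.2²/767 = 0.063722
  stratum Private: (5700/9600)²·(1 − 760/5700)·14.9²/760 = 0.0892521
V̂(ȳ_st) = 0.152974
SE(ȳ_st) = √0.152974 = 0.391119

SE(ȳ_st) ≈ 0.391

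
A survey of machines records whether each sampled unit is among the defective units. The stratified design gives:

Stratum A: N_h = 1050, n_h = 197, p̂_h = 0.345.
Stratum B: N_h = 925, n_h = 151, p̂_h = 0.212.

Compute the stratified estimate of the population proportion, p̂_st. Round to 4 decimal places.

N = 1975; stratum weights W_h = N_h/N.
p̂_st = Σ W_h p̂_h = (1050·0.345 + 925·0.212)/1975 = 0.28271

p̂_st ≈ 0.2827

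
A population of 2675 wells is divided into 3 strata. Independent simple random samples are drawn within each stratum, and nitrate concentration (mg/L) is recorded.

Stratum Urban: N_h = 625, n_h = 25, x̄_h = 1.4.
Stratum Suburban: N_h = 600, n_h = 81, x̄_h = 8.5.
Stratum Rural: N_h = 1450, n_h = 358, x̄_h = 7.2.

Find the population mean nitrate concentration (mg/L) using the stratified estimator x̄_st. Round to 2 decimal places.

N = Σ N_h = 2675. Stratum weights W_h = N_h/N.
x̄_st = (625·1.4 + 600·8.5 + 1450·7.2) / 2675 = 6.1364

x̄_st ≈ 6.14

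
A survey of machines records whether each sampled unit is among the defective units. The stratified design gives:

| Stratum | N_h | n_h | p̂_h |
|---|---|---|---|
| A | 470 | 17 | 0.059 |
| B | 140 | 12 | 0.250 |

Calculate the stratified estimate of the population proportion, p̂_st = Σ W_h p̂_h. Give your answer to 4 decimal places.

N = 610; stratum weights W_h = N_h/N.
p̂_st = Σ W_h p̂_h = (470·0.059 + 140·0.250)/610 = 0.10284

p̂_st ≈ 0.1028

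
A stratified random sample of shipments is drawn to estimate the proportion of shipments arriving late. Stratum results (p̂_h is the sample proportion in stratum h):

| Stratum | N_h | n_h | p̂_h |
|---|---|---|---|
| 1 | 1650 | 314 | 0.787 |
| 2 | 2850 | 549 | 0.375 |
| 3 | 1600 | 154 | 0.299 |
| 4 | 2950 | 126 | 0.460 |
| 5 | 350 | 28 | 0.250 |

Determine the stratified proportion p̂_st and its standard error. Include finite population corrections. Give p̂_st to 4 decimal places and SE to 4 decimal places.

N = 9400; stratum weights W_h = N_h/N.
p̂_st = Σ W_h p̂_h = (1650·0.787 + 2850·0.375 + 1600·0.299 + 2950·0.460 + 350·0.250)/9400 = 0.45640
V̂(p̂_st) = Σ W_h² (1 − n_h/N_h) p̂_h(1−p̂_h)/(n_h−1):
  stratum 1: (1650/9400)²·(1 − 314/1650)·0.787·0.213/313 = 1.33612e-05
  stratum 2: (2850/9400)²·(1 − 549/2850)·0.375·0.625/548 = 3.17422e-05
  stratum 3: (1600/9400)²·(1 − 154/1600)·0.299·0.701/153 = 3.58699e-05
  stratum 4: (2950/9400)²·(1 − 126/2950)·0.460·0.540/125 = 0.000187358
  stratum 5: (350/9400)²·(1 − 28/350)·0.250·0.750/27 = 8.85739e-06
V̂(p̂_st) = 0.000277189; SE = √V̂ = 0.016649

p̂_st ≈ 0.4564, SE ≈ 0.0166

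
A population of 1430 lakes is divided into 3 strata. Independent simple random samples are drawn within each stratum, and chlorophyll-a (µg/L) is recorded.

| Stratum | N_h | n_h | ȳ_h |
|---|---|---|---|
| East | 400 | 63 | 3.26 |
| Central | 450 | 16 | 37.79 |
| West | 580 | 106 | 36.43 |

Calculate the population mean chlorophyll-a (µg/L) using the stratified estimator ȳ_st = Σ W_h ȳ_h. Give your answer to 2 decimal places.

N = Σ N_h = 1430. Stratum weights W_h = N_h/N.
ȳ_st = (400·3.26 + 450·37.79 + 580·36.43) / 1430 = 27.5797

ȳ_st ≈ 27.58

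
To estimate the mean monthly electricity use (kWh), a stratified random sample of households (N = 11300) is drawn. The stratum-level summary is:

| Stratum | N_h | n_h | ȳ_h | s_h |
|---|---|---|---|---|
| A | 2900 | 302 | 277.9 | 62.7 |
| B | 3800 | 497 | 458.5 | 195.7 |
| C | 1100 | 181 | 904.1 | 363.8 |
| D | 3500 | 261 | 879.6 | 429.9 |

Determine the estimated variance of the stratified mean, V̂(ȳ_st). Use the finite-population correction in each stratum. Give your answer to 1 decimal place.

V̂(ȳ_st) ≈ 77.0

V̂(ȳ_st) = Σ W_h² (1 − n_h/N_h) s_h²/n_h, with W_h = N_h/N and N = 11300:
  stratum A: (2900/11300)²·(1 − 302/2900)·62.7²/302 = 0.768083
  stratum B: (3800/11300)²·(1 − 497/3800)·195.7²/497 = 7.57461
  stratum C: (1100/11300)²·(1 − 181/1100)·363.8²/181 = 5.78893
  stratum D: (3500/11300)²·(1 − 261/3500)·429.9²/261 = 62.8661
V̂(ȳ_st) = 76.9977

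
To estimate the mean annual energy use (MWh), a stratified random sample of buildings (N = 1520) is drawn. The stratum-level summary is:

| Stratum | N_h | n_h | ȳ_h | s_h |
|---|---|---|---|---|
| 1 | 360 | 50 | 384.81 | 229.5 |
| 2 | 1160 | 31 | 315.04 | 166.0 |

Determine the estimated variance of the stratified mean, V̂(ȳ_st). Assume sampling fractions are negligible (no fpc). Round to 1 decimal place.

V̂(ȳ_st) = Σ W_h² s_h²/n_h, with W_h = N_h/N and N = 1520:
  stratum 1: (360/1520)²·229.5²/50 = 59.0899
  stratum 2: (1160/1520)²·166.0²/31 = 517.706
V̂(ȳ_st) = 576.796

V̂(ȳ_st) ≈ 576.8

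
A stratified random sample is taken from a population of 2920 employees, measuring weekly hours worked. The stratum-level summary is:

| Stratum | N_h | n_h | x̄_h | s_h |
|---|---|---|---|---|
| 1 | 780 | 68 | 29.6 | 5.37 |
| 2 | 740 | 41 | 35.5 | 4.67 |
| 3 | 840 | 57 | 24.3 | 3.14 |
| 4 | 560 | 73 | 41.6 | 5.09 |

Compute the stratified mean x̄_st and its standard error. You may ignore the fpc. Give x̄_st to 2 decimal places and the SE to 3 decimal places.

x̄_st = Σ W_h x̄_h = (780·29.6 + 740·35.5 + 840·24.3 + 560·41.6)/2920 = 31.87192
V̂(x̄_st) = Σ W_h² s_h²/n_h, with W_h = N_h/N and N = 2920:
  stratum 1: (780/2920)²·5.37²/68 = 0.0302596
  stratum 2: (740/2920)²·4.67²/41 = 0.0341623
  stratum 3: (840/2920)²·3.14²/57 = 0.0143145
  stratum 4: (560/2920)²·5.09²/73 = 0.0130534
V̂(x̄_st) = 0.0917899
SE(x̄_st) = √0.0917899 = 0.302968

x̄_st ≈ 31.87, SE ≈ 0.303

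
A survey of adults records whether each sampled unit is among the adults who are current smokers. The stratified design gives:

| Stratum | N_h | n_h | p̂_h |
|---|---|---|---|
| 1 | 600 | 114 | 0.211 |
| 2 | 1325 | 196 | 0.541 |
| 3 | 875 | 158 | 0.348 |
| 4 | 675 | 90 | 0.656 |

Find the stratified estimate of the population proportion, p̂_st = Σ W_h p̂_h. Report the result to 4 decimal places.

N = 3475; stratum weights W_h = N_h/N.
p̂_st = Σ W_h p̂_h = (600·0.211 + 1325·0.541 + 875·0.348 + 675·0.656)/3475 = 0.45776

p̂_st ≈ 0.4578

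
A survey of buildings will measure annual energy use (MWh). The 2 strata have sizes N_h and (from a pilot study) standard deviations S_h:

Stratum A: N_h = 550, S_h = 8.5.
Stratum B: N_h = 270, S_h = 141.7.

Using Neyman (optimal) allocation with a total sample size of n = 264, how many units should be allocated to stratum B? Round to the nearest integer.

Neyman allocation: n_h = n · N_h S_h / Σ N_i S_i, with n = 264.
  stratum A: N_h·S_h = 550·8.5 = 4675.00
  stratum B: N_h·S_h = 270·141.7 = 38259.00
Σ N_h S_h = 42934.00
n for stratum B = 264·38259.00/42934.00 = 235.254 → 235

235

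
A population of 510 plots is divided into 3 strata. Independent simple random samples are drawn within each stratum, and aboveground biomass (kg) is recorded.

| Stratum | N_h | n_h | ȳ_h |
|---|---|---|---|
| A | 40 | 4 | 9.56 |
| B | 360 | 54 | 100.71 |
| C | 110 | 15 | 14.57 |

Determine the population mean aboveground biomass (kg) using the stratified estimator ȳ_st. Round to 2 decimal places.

ȳ_st ≈ 74.98

N = Σ N_h = 510. Stratum weights W_h = N_h/N.
ȳ_st = (40·9.56 + 360·100.71 + 110·14.57) / 510 = 74.9818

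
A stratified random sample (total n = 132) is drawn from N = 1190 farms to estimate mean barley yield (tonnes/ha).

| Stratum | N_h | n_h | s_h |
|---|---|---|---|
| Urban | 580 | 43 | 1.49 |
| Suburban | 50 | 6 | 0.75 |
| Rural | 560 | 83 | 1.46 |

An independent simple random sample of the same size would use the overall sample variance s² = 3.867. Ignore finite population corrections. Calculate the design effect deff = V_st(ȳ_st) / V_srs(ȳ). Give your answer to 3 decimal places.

deff ≈ 0.618

V̂(ȳ_st) = Σ W_h² s_h²/n_h, with W_h = N_h/N and N = 1190:
  stratum Urban: (580/1190)²·1.49²/43 = 0.012265
  stratum Suburban: (50/1190)²·0.75²/6 = 0.000165507
  stratum Rural: (560/1190)²·1.46²/83 = 0.00568735
V_st = 0.0181178
V_srs = s²/n = 3.867/132 = 0.0292955
deff = V_st / V_srs = 0.0181178/0.0292955 = 0.6185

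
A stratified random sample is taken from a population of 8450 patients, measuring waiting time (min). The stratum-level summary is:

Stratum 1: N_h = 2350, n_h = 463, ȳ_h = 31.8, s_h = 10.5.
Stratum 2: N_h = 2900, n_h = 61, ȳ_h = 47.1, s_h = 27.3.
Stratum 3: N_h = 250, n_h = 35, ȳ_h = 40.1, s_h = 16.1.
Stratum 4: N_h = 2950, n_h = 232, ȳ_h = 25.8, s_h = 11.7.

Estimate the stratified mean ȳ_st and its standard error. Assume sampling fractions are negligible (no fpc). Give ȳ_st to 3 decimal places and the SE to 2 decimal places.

ȳ_st = Σ W_h ȳ_h = (2350·31.8 + 2900·47.1 + 250·40.1 + 2950·25.8)/8450 = 35.20178
V̂(ȳ_st) = Σ W_h² s_h²/n_h, with W_h = N_h/N and N = 8450:
  stratum 1: (2350/8450)²·10.5²/463 = 0.018417
  stratum 2: (2900/8450)²·27.3²/61 = 1.43906
  stratum 3: (250/8450)²·16.1²/35 = 0.00648262
  stratum 4: (2950/8450)²·11.7²/232 = 0.0719142
V̂(ȳ_st) = 1.53587
SE(ȳ_st) = √1.53587 = 1.2393

ȳ_st ≈ 35.202, SE ≈ 1.24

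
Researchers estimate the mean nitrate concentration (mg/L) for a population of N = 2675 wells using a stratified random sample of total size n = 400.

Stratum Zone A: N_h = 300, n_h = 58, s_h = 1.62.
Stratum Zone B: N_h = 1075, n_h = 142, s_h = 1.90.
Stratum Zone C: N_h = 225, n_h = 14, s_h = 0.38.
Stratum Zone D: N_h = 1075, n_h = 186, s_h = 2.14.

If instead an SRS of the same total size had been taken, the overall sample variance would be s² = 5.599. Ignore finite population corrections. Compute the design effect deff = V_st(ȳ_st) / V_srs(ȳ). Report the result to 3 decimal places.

V̂(ȳ_st) = Σ W_h² s_h²/n_h, with W_h = N_h/N and N = 2675:
  stratum Zone A: (300/2675)²·1.62²/58 = 0.000569111
  stratum Zone B: (1075/2675)²·1.90²/142 = 0.00410571
  stratum Zone C: (225/2675)²·0.38²/14 = 7.29721e-05
  stratum Zone D: (1075/2675)²·2.14²/186 = 0.00397634
V_st = 0.00872414
V_srs = s²/n = 5.599/400 = 0.0139975
deff = V_st / V_srs = 0.00872414/0.0139975 = 0.6233

deff ≈ 0.623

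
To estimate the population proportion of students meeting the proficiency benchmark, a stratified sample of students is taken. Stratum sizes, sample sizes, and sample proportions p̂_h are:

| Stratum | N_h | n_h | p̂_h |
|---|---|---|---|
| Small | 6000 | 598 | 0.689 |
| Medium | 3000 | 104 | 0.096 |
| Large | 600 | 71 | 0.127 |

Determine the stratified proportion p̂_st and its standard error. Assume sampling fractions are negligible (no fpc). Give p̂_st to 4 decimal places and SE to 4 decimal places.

N = 9600; stratum weights W_h = N_h/N.
p̂_st = Σ W_h p̂_h = (6000·0.689 + 3000·0.096 + 600·0.127)/9600 = 0.46856
V̂(p̂_st) = Σ W_h² p̂_h(1−p̂_h)/(n_h−1):
  stratum Small: (6000/9600)²·0.689·0.311/597 = 0.000140206
  stratum Medium: (3000/9600)²·0.096·0.904/103 = 8.22816e-05
  stratum Large: (600/9600)²·0.127·0.873/70 = 6.187e-06
V̂(p̂_st) = 0.000228674; SE = √V̂ = 0.015122

p̂_st ≈ 0.4686, SE ≈ 0.0151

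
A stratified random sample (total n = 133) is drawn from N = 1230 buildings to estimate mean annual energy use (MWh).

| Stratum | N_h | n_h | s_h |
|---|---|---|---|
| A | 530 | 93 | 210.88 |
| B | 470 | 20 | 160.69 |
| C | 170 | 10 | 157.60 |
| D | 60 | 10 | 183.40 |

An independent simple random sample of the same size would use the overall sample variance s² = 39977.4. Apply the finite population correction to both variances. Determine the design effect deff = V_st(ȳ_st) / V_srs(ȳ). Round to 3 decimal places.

deff ≈ 1.138

V̂(ȳ_st) = Σ W_h² (1 − n_h/N_h) s_h²/n_h, with W_h = N_h/N and N = 1230:
  stratum A: (530/1230)²·(1 − 93/530)·210.88²/93 = 73.204
  stratum B: (470/1230)²·(1 − 20/470)·160.69²/20 = 180.488
  stratum C: (170/1230)²·(1 − 10/170)·157.60²/10 = 44.6551
  stratum D: (60/1230)²·(1 − 10/60)·183.40²/10 = 6.66975
V_st = 305.017
V_srs = (1 − 133/1230)·39977.4/133 = 268.08
deff = V_st / V_srs = 305.017/268.08 = 1.1378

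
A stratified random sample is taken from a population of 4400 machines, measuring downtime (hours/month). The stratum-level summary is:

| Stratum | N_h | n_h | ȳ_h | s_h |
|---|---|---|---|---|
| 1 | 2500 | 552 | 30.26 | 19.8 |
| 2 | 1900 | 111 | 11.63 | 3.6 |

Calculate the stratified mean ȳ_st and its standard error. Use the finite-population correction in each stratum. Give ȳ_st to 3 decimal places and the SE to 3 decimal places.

ȳ_st = Σ W_h ȳ_h = (2500·30.26 + 1900·11.63)/4400 = 22.21523
V̂(ȳ_st) = Σ W_h² (1 − n_h/N_h) s_h²/n_h, with W_h = N_h/N and N = 4400:
  stratum 1: (2500/4400)²·(1 − 552/2500)·19.8²/552 = 0.178655
  stratum 2: (1900/4400)²·(1 − 111/1900)·3.6²/111 = 0.0204994
V̂(ȳ_st) = 0.199154
SE(ȳ_st) = √0.199154 = 0.446267

ȳ_st ≈ 22.215, SE ≈ 0.446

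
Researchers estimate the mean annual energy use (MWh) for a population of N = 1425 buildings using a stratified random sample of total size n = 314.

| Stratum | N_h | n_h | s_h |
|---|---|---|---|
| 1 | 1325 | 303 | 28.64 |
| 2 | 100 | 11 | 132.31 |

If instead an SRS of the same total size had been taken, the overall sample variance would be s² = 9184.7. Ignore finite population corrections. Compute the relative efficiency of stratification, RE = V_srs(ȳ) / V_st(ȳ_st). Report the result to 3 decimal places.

RE ≈ 2.874

V̂(ȳ_st) = Σ W_h² s_h²/n_h, with W_h = N_h/N and N = 1425:
  stratum 1: (1325/1425)²·28.64²/303 = 2.34048
  stratum 2: (100/1425)²·132.31²/11 = 7.83724
V_st = 10.1777
V_srs = s²/n = 9184.7/314 = 29.2506
Relative efficiency = V_srs / V_st = 29.2506/10.1777 = 2.8740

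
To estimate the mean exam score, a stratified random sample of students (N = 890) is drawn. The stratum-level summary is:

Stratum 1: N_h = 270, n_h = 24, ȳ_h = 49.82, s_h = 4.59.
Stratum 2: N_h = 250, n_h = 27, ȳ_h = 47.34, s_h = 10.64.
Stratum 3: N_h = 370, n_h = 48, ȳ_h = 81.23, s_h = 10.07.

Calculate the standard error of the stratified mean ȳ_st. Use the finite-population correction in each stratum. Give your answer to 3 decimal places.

V̂(ȳ_st) = Σ W_h² (1 − n_h/N_h) s_h²/n_h, with W_h = N_h/N and N = 890:
  stratum 1: (270/890)²·(1 − 24/270)·4.59²/24 = 0.0736094
  stratum 2: (250/890)²·(1 − 27/250)·10.64²/27 = 0.29511
  stratum 3: (370/890)²·(1 − 48/370)·10.07²/48 = 0.317757
V̂(ȳ_st) = 0.686477
SE(ȳ_st) = √0.686477 = 0.828539

SE(ȳ_st) ≈ 0.829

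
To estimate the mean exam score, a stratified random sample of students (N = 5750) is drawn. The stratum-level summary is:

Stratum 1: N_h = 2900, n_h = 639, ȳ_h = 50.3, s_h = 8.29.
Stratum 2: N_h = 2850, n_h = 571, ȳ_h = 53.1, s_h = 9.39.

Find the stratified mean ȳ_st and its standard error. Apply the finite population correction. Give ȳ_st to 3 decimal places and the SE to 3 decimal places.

ȳ_st = Σ W_h ȳ_h = (2900·50.3 + 2850·53.1)/5750 = 51.68783
V̂(ȳ_st) = Σ W_h² (1 − n_h/N_h) s_h²/n_h, with W_h = N_h/N and N = 5750:
  stratum 1: (2900/5750)²·(1 − 639/2900)·8.29²/639 = 0.021329
  stratum 2: (2850/5750)²·(1 − 571/2850)·9.39²/571 = 0.0303353
V̂(ȳ_st) = 0.0516643
SE(ȳ_st) = √0.0516643 = 0.227298

ȳ_st ≈ 51.688, SE ≈ 0.227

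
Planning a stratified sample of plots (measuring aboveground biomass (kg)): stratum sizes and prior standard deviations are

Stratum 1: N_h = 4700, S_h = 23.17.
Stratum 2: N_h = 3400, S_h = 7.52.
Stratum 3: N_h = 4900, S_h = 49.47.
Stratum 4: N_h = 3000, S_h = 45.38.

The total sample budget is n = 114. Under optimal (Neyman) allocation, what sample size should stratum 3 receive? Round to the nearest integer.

54

Neyman allocation: n_h = n · N_h S_h / Σ N_i S_i, with n = 114.
  stratum 1: N_h·S_h = 4700·23.17 = 108899.00
  stratum 2: N_h·S_h = 3400·7.52 = 25568.00
  stratum 3: N_h·S_h = 4900·49.47 = 242403.00
  stratum 4: N_h·S_h = 3000·45.38 = 136140.00
Σ N_h S_h = 513010.00
n for stratum 3 = 114·242403.00/513010.00 = 53.866 → 54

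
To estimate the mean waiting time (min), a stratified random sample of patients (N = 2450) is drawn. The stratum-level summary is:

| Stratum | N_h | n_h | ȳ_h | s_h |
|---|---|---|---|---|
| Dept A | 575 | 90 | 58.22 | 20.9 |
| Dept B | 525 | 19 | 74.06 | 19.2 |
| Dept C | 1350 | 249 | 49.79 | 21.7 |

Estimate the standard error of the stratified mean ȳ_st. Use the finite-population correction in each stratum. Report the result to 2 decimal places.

V̂(ȳ_st) = Σ W_h² (1 − n_h/N_h) s_h²/n_h, with W_h = N_h/N and N = 2450:
  stratum Dept A: (575/2450)²·(1 − 90/575)·20.9²/90 = 0.22549
  stratum Dept B: (525/2450)²·(1 − 19/525)·19.2²/19 = 0.85867
  stratum Dept C: (1350/2450)²·(1 − 249/1350)·21.7²/249 = 0.468284
V̂(ȳ_st) = 1.55244
SE(ȳ_st) = √1.55244 = 1.24597

SE(ȳ_st) ≈ 1.25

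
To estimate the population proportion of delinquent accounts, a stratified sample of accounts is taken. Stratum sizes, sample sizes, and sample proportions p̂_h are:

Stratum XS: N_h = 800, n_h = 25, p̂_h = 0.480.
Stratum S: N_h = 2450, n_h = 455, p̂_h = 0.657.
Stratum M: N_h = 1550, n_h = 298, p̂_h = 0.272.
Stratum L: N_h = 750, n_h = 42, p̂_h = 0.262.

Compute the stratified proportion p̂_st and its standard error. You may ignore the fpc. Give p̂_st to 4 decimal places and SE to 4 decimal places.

N = 5550; stratum weights W_h = N_h/N.
p̂_st = Σ W_h p̂_h = (800·0.480 + 2450·0.657 + 1550·0.272 + 750·0.262)/5550 = 0.47059
V̂(p̂_st) = Σ W_h² p̂_h(1−p̂_h)/(n_h−1):
  stratum XS: (800/5550)²·0.480·0.520/24 = 0.000216086
  stratum S: (2450/5550)²·0.657·0.343/454 = 9.67275e-05
  stratum M: (1550/5550)²·0.272·0.728/297 = 5.20021e-05
  stratum L: (750/5550)²·0.262·0.738/41 = 8.61213e-05
V̂(p̂_st) = 0.000450937; SE = √V̂ = 0.0212353

p̂_st ≈ 0.4706, SE ≈ 0.0212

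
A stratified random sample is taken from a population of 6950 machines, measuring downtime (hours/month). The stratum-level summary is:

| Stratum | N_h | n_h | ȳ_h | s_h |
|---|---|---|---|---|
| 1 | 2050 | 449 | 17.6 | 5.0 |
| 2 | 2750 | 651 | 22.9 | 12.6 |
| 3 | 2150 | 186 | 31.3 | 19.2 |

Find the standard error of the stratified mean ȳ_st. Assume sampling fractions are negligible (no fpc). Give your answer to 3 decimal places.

SE(ȳ_st) ≈ 0.482

V̂(ȳ_st) = Σ W_h² s_h²/n_h, with W_h = N_h/N and N = 6950:
  stratum 1: (2050/6950)²·5.0²/449 = 0.00484431
  stratum 2: (2750/6950)²·12.6²/651 = 0.0381818
  stratum 3: (2150/6950)²·19.2²/186 = 0.189669
V̂(ȳ_st) = 0.232695
SE(ȳ_st) = √0.232695 = 0.482385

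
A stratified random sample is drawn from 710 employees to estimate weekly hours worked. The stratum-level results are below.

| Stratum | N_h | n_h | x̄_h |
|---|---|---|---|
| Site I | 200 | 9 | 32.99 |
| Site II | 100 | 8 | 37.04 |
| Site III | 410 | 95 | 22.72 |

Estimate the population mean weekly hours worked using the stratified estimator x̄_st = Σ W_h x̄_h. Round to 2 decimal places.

N = Σ N_h = 710. Stratum weights W_h = N_h/N.
x̄_st = (200·32.99 + 100·37.04 + 410·22.72) / 710 = 27.6299

x̄_st ≈ 27.63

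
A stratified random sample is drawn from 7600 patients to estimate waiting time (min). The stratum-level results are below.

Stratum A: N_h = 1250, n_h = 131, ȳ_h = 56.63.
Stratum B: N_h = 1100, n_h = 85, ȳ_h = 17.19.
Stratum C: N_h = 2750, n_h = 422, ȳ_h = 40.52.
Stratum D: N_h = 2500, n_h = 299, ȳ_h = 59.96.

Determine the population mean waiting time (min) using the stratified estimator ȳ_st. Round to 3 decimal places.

ȳ_st ≈ 46.188

N = Σ N_h = 7600. Stratum weights W_h = N_h/N.
ȳ_st = (1250·56.63 + 1100·17.19 + 2750·40.52 + 2500·59.96) / 7600 = 46.18770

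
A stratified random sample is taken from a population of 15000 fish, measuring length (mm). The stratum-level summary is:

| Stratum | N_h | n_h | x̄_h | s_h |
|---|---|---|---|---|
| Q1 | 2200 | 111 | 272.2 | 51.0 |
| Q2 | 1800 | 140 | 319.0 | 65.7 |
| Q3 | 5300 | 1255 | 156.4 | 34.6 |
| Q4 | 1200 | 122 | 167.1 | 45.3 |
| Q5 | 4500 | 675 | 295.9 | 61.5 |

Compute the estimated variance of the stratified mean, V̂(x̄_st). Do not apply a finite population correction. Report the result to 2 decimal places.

V̂(x̄_st) = Σ W_h² s_h²/n_h, with W_h = N_h/N and N = 15000:
  stratum Q1: (2200/15000)²·51.0²/111 = 0.504058
  stratum Q2: (1800/15000)²·65.7²/140 = 0.443982
  stratum Q3: (5300/15000)²·34.6²/1255 = 0.119091
  stratum Q4: (1200/15000)²·45.3²/122 = 0.107651
  stratum Q5: (4500/15000)²·61.5²/675 = 0.5043
V̂(x̄_st) = 1.67908

V̂(x̄_st) ≈ 1.68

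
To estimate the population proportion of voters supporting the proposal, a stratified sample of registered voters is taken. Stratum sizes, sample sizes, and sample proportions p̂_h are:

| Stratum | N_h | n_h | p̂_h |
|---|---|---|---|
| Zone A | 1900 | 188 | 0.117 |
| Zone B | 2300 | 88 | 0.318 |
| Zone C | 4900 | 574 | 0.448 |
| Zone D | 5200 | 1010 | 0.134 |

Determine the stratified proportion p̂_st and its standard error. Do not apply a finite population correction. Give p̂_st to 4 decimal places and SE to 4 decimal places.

p̂_st ≈ 0.2689, SE ≈ 0.0118

N = 14300; stratum weights W_h = N_h/N.
p̂_st = Σ W_h p̂_h = (1900·0.117 + 2300·0.318 + 4900·0.448 + 5200·0.134)/14300 = 0.26893
V̂(p̂_st) = Σ W_h² p̂_h(1−p̂_h)/(n_h−1):
  stratum Zone A: (1900/14300)²·0.117·0.883/187 = 9.75304e-06
  stratum Zone B: (2300/14300)²·0.318·0.682/87 = 6.44875e-05
  stratum Zone C: (4900/14300)²·0.448·0.552/573 = 5.06737e-05
  stratum Zone D: (5200/14300)²·0.134·0.866/1009 = 1.52078e-05
V̂(p̂_st) = 0.000140122; SE = √V̂ = 0.0118373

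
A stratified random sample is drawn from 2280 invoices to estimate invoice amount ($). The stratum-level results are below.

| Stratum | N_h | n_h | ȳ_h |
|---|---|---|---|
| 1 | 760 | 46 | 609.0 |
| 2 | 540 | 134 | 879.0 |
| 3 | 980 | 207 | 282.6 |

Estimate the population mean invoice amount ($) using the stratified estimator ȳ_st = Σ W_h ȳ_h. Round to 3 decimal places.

ȳ_st ≈ 532.653

N = Σ N_h = 2280. Stratum weights W_h = N_h/N.
ȳ_st = (760·609.0 + 540·879.0 + 980·282.6) / 2280 = 532.65263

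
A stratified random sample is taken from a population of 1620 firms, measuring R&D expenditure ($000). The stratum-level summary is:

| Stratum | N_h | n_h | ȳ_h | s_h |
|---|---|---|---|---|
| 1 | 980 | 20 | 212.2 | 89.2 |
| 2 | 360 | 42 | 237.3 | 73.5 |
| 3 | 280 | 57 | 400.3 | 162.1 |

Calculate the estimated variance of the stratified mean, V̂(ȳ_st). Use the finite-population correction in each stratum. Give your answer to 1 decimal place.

V̂(ȳ_st) ≈ 159.2

V̂(ȳ_st) = Σ W_h² (1 − n_h/N_h) s_h²/n_h, with W_h = N_h/N and N = 1620:
  stratum 1: (980/1620)²·(1 − 20/980)·89.2²/20 = 142.616
  stratum 2: (360/1620)²·(1 − 42/360)·73.5²/42 = 5.6108
  stratum 3: (280/1620)²·(1 − 57/280)·162.1²/57 = 10.9679
V̂(ȳ_st) = 159.194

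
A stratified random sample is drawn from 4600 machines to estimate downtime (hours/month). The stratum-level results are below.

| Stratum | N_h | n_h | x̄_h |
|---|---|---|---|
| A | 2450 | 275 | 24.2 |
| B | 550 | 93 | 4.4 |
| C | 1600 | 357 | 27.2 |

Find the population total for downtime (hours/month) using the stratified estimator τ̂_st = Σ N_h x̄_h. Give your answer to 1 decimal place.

τ̂_st ≈ 105230.0

τ̂_st = Σ N_h x̄_h = 2450·24.2 + 550·4.4 + 1600·27.2 = 105230.0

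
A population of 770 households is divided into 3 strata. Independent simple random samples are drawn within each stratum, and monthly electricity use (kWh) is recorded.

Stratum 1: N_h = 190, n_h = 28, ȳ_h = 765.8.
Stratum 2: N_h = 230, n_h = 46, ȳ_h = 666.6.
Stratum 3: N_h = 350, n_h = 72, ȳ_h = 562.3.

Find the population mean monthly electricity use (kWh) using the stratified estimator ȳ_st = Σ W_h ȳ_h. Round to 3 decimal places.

ȳ_st ≈ 643.669

N = Σ N_h = 770. Stratum weights W_h = N_h/N.
ȳ_st = (190·765.8 + 230·666.6 + 350·562.3) / 770 = 643.66883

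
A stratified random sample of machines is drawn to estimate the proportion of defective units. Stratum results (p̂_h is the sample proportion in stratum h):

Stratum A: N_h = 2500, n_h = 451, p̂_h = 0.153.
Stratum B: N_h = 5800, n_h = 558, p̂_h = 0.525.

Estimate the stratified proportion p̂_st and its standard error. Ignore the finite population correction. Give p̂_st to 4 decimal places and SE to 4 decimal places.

p̂_st ≈ 0.4130, SE ≈ 0.0156

N = 8300; stratum weights W_h = N_h/N.
p̂_st = Σ W_h p̂_h = (2500·0.153 + 5800·0.525)/8300 = 0.41295
V̂(p̂_st) = Σ W_h² p̂_h(1−p̂_h)/(n_h−1):
  stratum A: (2500/8300)²·0.153·0.847/450 = 2.61268e-05
  stratum B: (5800/8300)²·0.525·0.475/557 = 0.000218624
V̂(p̂_st) = 0.000244751; SE = √V̂ = 0.0156445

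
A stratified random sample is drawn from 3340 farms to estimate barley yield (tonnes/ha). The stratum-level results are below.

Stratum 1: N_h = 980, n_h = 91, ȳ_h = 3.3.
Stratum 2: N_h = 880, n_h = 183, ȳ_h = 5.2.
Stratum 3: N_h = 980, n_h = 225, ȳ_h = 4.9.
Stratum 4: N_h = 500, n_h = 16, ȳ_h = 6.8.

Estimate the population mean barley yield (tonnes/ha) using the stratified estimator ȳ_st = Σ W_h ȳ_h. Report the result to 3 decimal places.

ȳ_st ≈ 4.794

N = Σ N_h = 3340. Stratum weights W_h = N_h/N.
ȳ_st = (980·3.3 + 880·5.2 + 980·4.9 + 500·6.8) / 3340 = 4.79401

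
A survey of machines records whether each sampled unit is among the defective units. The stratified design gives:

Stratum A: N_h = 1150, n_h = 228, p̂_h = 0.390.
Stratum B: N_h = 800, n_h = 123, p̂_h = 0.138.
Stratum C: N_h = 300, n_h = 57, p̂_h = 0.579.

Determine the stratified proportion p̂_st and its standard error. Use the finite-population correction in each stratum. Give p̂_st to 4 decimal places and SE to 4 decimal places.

p̂_st ≈ 0.3256, SE ≈ 0.0197

N = 2250; stratum weights W_h = N_h/N.
p̂_st = Σ W_h p̂_h = (1150·0.390 + 800·0.138 + 300·0.579)/2250 = 0.32560
V̂(p̂_st) = Σ W_h² (1 − n_h/N_h) p̂_h(1−p̂_h)/(n_h−1):
  stratum A: (1150/2250)²·(1 − 228/1150)·0.390·0.610/227 = 0.000219499
  stratum B: (800/2250)²·(1 − 123/800)·0.138·0.862/122 = 0.000104313
  stratum C: (300/2250)²·(1 − 57/300)·0.579·0.421/56 = 6.26809e-05
V̂(p̂_st) = 0.000386493; SE = √V̂ = 0.0196594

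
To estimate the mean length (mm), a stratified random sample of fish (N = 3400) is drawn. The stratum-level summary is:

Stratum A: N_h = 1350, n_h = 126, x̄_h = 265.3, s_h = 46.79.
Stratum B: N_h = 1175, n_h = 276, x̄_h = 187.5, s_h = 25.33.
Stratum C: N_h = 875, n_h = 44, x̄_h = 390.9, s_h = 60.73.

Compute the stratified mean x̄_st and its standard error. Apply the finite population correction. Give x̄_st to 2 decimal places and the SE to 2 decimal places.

x̄_st ≈ 270.74, SE ≈ 2.82

x̄_st = Σ W_h x̄_h = (1350·265.3 + 1175·187.5 + 875·390.9)/3400 = 270.73676
V̂(x̄_st) = Σ W_h² (1 − n_h/N_h) s_h²/n_h, with W_h = N_h/N and N = 3400:
  stratum A: (1350/3400)²·(1 − 126/1350)·46.79²/126 = 2.48366
  stratum B: (1175/3400)²·(1 − 276/1175)·25.33²/276 = 0.212423
  stratum C: (875/3400)²·(1 − 44/875)·60.73²/44 = 5.27236
V̂(x̄_st) = 7.96845
SE(x̄_st) = √7.96845 = 2.82284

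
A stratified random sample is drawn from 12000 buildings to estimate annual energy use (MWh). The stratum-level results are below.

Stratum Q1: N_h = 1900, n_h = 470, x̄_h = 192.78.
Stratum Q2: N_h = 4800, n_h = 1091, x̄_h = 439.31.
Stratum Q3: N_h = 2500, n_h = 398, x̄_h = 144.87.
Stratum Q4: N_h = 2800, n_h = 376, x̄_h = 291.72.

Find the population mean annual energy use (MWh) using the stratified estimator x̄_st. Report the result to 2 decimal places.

x̄_st ≈ 304.50

N = Σ N_h = 12000. Stratum weights W_h = N_h/N.
x̄_st = (1900·192.78 + 4800·439.31 + 2500·144.87 + 2800·291.72) / 12000 = 304.4968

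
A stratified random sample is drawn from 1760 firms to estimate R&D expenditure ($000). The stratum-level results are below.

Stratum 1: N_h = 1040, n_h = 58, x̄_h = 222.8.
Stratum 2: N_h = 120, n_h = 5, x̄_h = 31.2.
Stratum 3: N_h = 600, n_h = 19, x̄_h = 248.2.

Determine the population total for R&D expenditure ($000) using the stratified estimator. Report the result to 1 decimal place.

τ̂_st = Σ N_h x̄_h = 1040·222.8 + 120·31.2 + 600·248.2 = 384376.0

τ̂_st ≈ 384376.0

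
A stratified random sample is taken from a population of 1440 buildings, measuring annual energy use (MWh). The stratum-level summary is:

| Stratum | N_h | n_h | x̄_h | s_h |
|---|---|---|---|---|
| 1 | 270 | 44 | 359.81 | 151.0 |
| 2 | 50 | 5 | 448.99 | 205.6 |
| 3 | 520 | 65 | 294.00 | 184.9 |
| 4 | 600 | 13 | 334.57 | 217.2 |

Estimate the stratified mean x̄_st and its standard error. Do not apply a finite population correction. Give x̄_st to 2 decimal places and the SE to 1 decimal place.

x̄_st ≈ 328.63, SE ≈ 27.0

x̄_st = Σ W_h x̄_h = (270·359.81 + 50·448.99 + 520·294.00 + 600·334.57)/1440 = 328.62514
V̂(x̄_st) = Σ W_h² s_h²/n_h, with W_h = N_h/N and N = 1440:
  stratum 1: (270/1440)²·151.0²/44 = 18.2181
  stratum 2: (50/1440)²·205.6²/5 = 10.1927
  stratum 3: (520/1440)²·184.9²/65 = 68.5871
  stratum 4: (600/1440)²·217.2²/13 = 630.019
V̂(x̄_st) = 727.017
SE(x̄_st) = √727.017 = 26.9633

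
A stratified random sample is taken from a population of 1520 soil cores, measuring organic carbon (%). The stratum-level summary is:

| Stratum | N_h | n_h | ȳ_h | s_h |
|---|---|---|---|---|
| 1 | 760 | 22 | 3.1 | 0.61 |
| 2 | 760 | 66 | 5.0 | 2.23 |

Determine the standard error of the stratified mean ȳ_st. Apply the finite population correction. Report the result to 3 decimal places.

V̂(ȳ_st) = Σ W_h² (1 − n_h/N_h) s_h²/n_h, with W_h = N_h/N and N = 1520:
  stratum 1: (760/1520)²·(1 − 22/760)·0.61²/22 = 0.00410601
  stratum 2: (760/1520)²·(1 − 66/760)·2.23²/66 = 0.0172009
V̂(ȳ_st) = 0.0213069
SE(ȳ_st) = √0.0213069 = 0.145969

SE(ȳ_st) ≈ 0.146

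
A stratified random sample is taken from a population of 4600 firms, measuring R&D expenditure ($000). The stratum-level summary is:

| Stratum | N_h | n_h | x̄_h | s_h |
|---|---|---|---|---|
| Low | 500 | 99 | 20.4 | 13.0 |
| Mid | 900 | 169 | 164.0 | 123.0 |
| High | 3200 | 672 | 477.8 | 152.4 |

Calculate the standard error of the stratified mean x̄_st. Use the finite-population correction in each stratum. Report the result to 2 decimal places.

SE(x̄_st) ≈ 4.00

V̂(x̄_st) = Σ W_h² (1 − n_h/N_h) s_h²/n_h, with W_h = N_h/N and N = 4600:
  stratum Low: (500/4600)²·(1 − 99/500)·13.0²/99 = 0.0161752
  stratum Mid: (900/4600)²·(1 − 169/900)·123.0²/169 = 2.78335
  stratum High: (3200/4600)²·(1 − 672/3200)·152.4²/672 = 13.2133
V̂(x̄_st) = 16.0128
SE(x̄_st) = √16.0128 = 4.00161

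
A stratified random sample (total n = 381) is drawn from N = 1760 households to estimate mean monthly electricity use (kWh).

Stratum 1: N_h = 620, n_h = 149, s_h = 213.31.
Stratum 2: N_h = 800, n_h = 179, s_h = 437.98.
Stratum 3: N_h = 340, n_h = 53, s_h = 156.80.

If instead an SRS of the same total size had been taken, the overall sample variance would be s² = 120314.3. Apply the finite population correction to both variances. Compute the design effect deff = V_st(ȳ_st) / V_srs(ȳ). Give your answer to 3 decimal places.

V̂(ȳ_st) = Σ W_h² (1 − n_h/N_h) s_h²/n_h, with W_h = N_h/N and N = 1760:
  stratum 1: (620/1760)²·(1 − 149/620)·213.31²/149 = 28.7888
  stratum 2: (800/1760)²·(1 − 179/800)·437.98²/179 = 171.875
  stratum 3: (340/1760)²·(1 − 53/340)·156.80²/53 = 14.6134
V_st = 215.277
V_srs = (1 − 381/1760)·120314.3/381 = 247.425
deff = V_st / V_srs = 215.277/247.425 = 0.8701

deff ≈ 0.870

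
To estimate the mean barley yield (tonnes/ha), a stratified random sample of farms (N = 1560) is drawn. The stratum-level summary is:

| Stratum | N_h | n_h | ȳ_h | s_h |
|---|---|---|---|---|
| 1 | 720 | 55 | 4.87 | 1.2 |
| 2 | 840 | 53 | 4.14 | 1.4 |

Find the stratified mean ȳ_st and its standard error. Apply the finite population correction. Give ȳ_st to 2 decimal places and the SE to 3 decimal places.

ȳ_st ≈ 4.48, SE ≈ 0.123

ȳ_st = Σ W_h ȳ_h = (720·4.87 + 840·4.14)/1560 = 4.47692
V̂(ȳ_st) = Σ W_h² (1 − n_h/N_h) s_h²/n_h, with W_h = N_h/N and N = 1560:
  stratum 1: (720/1560)²·(1 − 55/720)·1.2²/55 = 0.00515116
  stratum 2: (840/1560)²·(1 − 53/840)·1.4²/53 = 0.0100458
V̂(ȳ_st) = 0.015197
SE(ȳ_st) = √0.015197 = 0.123276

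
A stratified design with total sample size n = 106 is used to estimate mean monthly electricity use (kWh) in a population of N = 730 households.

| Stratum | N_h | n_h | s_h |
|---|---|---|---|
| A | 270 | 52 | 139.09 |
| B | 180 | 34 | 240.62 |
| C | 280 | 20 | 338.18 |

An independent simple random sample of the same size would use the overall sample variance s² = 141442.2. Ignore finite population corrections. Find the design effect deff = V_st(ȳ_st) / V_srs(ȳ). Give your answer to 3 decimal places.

deff ≈ 0.746

V̂(ȳ_st) = Σ W_h² s_h²/n_h, with W_h = N_h/N and N = 730:
  stratum A: (270/730)²·139.09²/52 = 50.8944
  stratum B: (180/730)²·240.62²/34 = 103.534
  stratum C: (280/730)²·338.18²/20 = 841.272
V_st = 995.7
V_srs = s²/n = 141442.2/106 = 1334.36
deff = V_st / V_srs = 995.7/1334.36 = 0.7462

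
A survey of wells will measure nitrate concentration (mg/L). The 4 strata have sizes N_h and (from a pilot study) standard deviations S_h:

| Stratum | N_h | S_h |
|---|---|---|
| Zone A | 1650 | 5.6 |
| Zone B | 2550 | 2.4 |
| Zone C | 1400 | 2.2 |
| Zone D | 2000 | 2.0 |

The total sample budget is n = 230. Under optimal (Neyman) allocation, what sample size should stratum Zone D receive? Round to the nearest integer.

41

Neyman allocation: n_h = n · N_h S_h / Σ N_i S_i, with n = 230.
  stratum Zone A: N_h·S_h = 1650·5.6 = 9240.00
  stratum Zone B: N_h·S_h = 2550·2.4 = 6120.00
  stratum Zone C: N_h·S_h = 1400·2.2 = 3080.00
  stratum Zone D: N_h·S_h = 2000·2.0 = 4000.00
Σ N_h S_h = 22440.00
n for stratum Zone D = 230·4000.00/22440.00 = 40.998 → 41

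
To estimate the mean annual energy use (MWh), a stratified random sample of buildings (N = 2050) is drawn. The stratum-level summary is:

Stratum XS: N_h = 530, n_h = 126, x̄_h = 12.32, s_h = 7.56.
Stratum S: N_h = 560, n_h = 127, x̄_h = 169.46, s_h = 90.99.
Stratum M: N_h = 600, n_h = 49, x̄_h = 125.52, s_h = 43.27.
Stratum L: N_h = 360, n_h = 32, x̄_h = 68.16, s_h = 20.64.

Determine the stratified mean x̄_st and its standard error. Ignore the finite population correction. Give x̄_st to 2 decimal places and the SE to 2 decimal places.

x̄_st = Σ W_h x̄_h = (530·12.32 + 560·169.46 + 600·125.52 + 360·68.16)/2050 = 98.18380
V̂(x̄_st) = Σ W_h² s_h²/n_h, with W_h = N_h/N and N = 2050:
  stratum XS: (530/2050)²·7.56²/126 = 0.0303192
  stratum S: (560/2050)²·90.99²/127 = 4.86465
  stratum M: (600/2050)²·43.27²/49 = 3.2732
  stratum L: (360/2050)²·20.64²/32 = 0.410551
V̂(x̄_st) = 8.57872
SE(x̄_st) = √8.57872 = 2.92895

x̄_st ≈ 98.18, SE ≈ 2.93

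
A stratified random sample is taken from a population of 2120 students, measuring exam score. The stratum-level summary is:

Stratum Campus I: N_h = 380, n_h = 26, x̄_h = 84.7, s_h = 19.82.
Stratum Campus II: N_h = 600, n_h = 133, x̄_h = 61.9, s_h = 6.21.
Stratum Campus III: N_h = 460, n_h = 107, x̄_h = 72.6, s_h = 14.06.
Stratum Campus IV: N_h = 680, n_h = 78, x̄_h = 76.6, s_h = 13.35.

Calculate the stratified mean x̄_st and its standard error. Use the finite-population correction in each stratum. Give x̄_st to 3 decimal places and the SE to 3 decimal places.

x̄_st = Σ W_h x̄_h = (380·84.7 + 600·61.9 + 460·72.6 + 680·76.6)/2120 = 73.02358
V̂(x̄_st) = Σ W_h² (1 − n_h/N_h) s_h²/n_h, with W_h = N_h/N and N = 2120:
  stratum Campus I: (380/2120)²·(1 − 26/380)·19.82²/26 = 0.452219
  stratum Campus II: (600/2120)²·(1 − 133/600)·6.21²/133 = 0.0180771
  stratum Campus III: (460/2120)²·(1 − 107/460)·14.06²/107 = 0.0667494
  stratum Campus IV: (680/2120)²·(1 − 78/680)·13.35²/78 = 0.208114
V̂(x̄_st) = 0.74516
SE(x̄_st) = √0.74516 = 0.863226

x̄_st ≈ 73.024, SE ≈ 0.863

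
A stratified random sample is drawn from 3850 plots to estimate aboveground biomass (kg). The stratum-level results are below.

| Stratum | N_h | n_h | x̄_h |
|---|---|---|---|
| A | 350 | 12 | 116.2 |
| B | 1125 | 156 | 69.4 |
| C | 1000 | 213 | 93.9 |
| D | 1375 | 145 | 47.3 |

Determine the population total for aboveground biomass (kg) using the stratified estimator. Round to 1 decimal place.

τ̂_st = Σ N_h x̄_h = 350·116.2 + 1125·69.4 + 1000·93.9 + 1375·47.3 = 277682.5

τ̂_st ≈ 277682.5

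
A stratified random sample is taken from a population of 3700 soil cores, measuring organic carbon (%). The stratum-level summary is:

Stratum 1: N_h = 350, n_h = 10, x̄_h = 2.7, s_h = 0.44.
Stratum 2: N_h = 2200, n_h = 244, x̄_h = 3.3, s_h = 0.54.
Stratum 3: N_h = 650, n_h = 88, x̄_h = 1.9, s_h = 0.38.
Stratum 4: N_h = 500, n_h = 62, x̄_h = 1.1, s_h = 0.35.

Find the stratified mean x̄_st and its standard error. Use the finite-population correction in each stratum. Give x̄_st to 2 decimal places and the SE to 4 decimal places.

x̄_st ≈ 2.70, SE ≈ 0.0249

x̄_st = Σ W_h x̄_h = (350·2.7 + 2200·3.3 + 650·1.9 + 500·1.1)/3700 = 2.70000
V̂(x̄_st) = Σ W_h² (1 − n_h/N_h) s_h²/n_h, with W_h = N_h/N and N = 3700:
  stratum 1: (350/3700)²·(1 − 10/350)·0.44²/10 = 0.000168286
  stratum 2: (2200/3700)²·(1 − 244/2200)·0.54²/244 = 0.000375652
  stratum 3: (650/3700)²·(1 − 88/650)·0.38²/88 = 4.37855e-05
  stratum 4: (500/3700)²·(1 − 62/500)·0.35²/62 = 3.16071e-05
V̂(x̄_st) = 0.000619331
SE(x̄_st) = √0.000619331 = 0.0248864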